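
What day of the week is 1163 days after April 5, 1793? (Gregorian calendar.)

First find the weekday of Apr 5, 1793. Doomsday rule: the anchor day for the 1700s is Sunday. For year 93: 93÷12 = 7 r 9, and 9÷4 = 2, so 7+9+2 = 18.
Sunday + 18 ≡ Thursday — that's 1793's doomsday.
In April the doomsday date is Apr 4.
Apr 5 is 1 day after Apr 4; 1 mod 7 = 1, so Thursday + 1 = Friday.
1163 mod 7 = 1, so 1163 days after a Friday is Friday + 1 = Saturday.

Saturday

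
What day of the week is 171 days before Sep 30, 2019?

Sep 30, 2019 is a Monday.
171 mod 7 = 3, so 171 days before a Monday is Monday − 3 = Friday.

Friday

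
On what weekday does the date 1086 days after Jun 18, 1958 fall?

Jun 18, 1958 is a Wednesday.
1086 mod 7 = 1, so 1086 days after a Wednesday is Wednesday + 1 = Thursday.

Thursday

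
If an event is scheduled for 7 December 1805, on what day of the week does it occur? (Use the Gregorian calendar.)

Saturday

January 1, 1805 is a Tuesday.
Jan 1, 1805 → Feb 1, 1805: 31 days (January has 31).
Feb 1, 1805 → Mar 1, 1805: 28 days (February has 28).
Mar 1, 1805 → Apr 1, 1805: 31 days (March has 31).
Apr 1, 1805 → May 1, 1805: 30 days (April has 30).
May 1, 1805 → Jun 1, 1805: 31 days (May has 31).
Jun 1, 1805 → Jul 1, 1805: 30 days (June has 30).
Jul 1, 1805 → Aug 1, 1805: 31 days (July has 31).
Aug 1, 1805 → Sep 1, 1805: 31 days (August has 31).
Sep 1, 1805 → Oct 1, 1805: 30 days (September has 30).
Oct 1, 1805 → Nov 1, 1805: 31 days (October has 31).
Nov 1, 1805 → Dec 1, 1805: 30 days (November has 30).
Dec 1, 1805 → Dec 7, 1805: 6 days.
Total: 340 days.
340 mod 7 = 4, so Tuesday + 4 = Saturday.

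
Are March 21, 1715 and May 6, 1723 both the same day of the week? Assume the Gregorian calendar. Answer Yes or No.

Yes

From Mar 21, 1715 to May 6, 1723 is 2968 days.
2968 mod 7 = 0, so they are the same weekday.
(Mar 21, 1715 is a Thursday; May 6, 1723 is a Thursday.)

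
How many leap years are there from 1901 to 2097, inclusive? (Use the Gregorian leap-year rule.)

Multiples of 4 in [1901,2097]: 49.
Of those, multiples of 100: 1 (not leap unless ÷400).
Multiples of 400: 1.
Leap years = 49 − 1 + 1 = 49.

49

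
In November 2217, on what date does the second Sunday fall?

November 9, 2217

November 1, 2217 is a Saturday.
The first Sunday is therefore November 2 (1 days later).
The second Sunday is 2 + 1×7 = November 9.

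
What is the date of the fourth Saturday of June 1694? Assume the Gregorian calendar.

June 1, 1694 is a Tuesday.
The first Saturday is therefore June 5 (4 days later).
The fourth Saturday is 5 + 3×7 = June 26.

June 26, 1694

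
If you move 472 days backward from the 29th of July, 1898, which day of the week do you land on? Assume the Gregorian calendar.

Jul 29, 1898 is a Friday.
472 mod 7 = 3, so 472 days before a Friday is Friday − 3 = Tuesday.

Tuesday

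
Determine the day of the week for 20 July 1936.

Monday

January 1, 1936 is a Wednesday.
Jan 1, 1936 → Feb 1, 1936: 31 days (January has 31).
Feb 1, 1936 → Mar 1, 1936: 29 days (February has 29).
Mar 1, 1936 → Apr 1, 1936: 31 days (March has 31).
Apr 1, 1936 → May 1, 1936: 30 days (April has 30).
May 1, 1936 → Jun 1, 1936: 31 days (May has 31).
Jun 1, 1936 → Jul 1, 1936: 30 days (June has 30).
Jul 1, 1936 → Jul 20, 1936: 19 days.
Total: 201 days.
201 mod 7 = 5, so Wednesday + 5 = Monday.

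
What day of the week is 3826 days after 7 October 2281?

First find the weekday of Oct 7, 2281. Doomsday rule: the anchor day for the 2200s is Friday. For year 81: 81÷12 = 6 r 9, and 9÷4 = 2, so 6+9+2 = 17.
Friday + 17 ≡ Monday — that's 2281's doomsday.
In October the doomsday date is Oct 10.
Oct 7 is 3 days before Oct 10; 3 mod 7 = 3, so Monday − 3 = Friday.
3826 mod 7 = 4, so 3826 days after a Friday is Friday + 4 = Tuesday.

Tuesday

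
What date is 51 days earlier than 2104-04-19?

February 28, 2104

−19 → Mar 31, 2104 (end of Mar, 31 days; 32 left).
−31 → Feb 29, 2104 (end of Feb, 29 days; 1 left).
−1 → Feb 28, 2104.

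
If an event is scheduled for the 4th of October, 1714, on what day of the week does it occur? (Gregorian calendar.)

Doomsday rule: the anchor day for the 1700s is Sunday. For year 14: 14÷12 = 1 r 2, and 2÷4 = 0, so 1+2+0 = 3.
Sunday + 3 ≡ Wednesday — that's 1714's doomsday.
In October the doomsday date is Oct 10.
Oct 4 is 6 days before Oct 10; 6 mod 7 = 6, so Wednesday − 6 = Thursday.

Thursday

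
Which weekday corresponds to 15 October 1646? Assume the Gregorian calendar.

Doomsday rule: the anchor day for the 1600s is Tuesday. For year 46: 46÷12 = 3 r 10, and 10÷4 = 2, so 3+10+2 = 15.
Tuesday + 15 ≡ Wednesday — that's 1646's doomsday.
In October the doomsday date is Oct 10.
Oct 15 is 5 days after Oct 10; 5 mod 7 = 5, so Wednesday + 5 = Monday.

Monday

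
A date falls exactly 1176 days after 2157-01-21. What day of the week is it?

Friday

First find the weekday of Jan 21, 2157. Doomsday rule: the anchor day for the 2100s is Sunday. For year 57: 57÷12 = 4 r 9, and 9÷4 = 2, so 4+9+2 = 15.
Sunday + 15 ≡ Monday — that's 2157's doomsday.
In January the doomsday date is Jan 3 (2157 is not a leap year).
Jan 21 is 18 days after Jan 3; 18 mod 7 = 4, so Monday + 4 = Friday.
1176 mod 7 = 0, so 1176 days after a Friday is Friday + 0 = Friday.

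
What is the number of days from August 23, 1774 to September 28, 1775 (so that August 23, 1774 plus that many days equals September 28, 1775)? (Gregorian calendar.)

401

Aug 23, 1774 → Aug 23, 1775: 365 days.
Aug 23, 1775 → Sep 23, 1775: 31 days (August has 31).
Sep 23, 1775 → Sep 28, 1775: 5 days.
Total: 401 days.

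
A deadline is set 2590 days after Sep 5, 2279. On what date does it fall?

October 8, 2286

+366 (one year; includes Feb 29, 2280) → Sep 5, 2280 (2224 left).
+365 (one year) → Sep 5, 2281 (1859 left).
+365 (one year) → Sep 5, 2282 (1494 left).
+365 (one year) → Sep 5, 2283 (1129 left).
+366 (one year; includes Feb 29, 2284) → Sep 5, 2284 (763 left).
+365 (one year) → Sep 5, 2285 (398 left).
Sep has 30 days: +26 → Oct 1, 2285 (372 left).
Oct has 31 days: +31 → Nov 1, 2285 (341 left).
Nov has 30 days: +30 → Dec 1, 2285 (311 left).
Dec has 31 days: +31 → Jan 1, 2286 (280 left).
Jan has 31 days: +31 → Feb 1, 2286 (249 left).
Feb has 28 days: +28 → Mar 1, 2286 (221 left).
Mar has 31 days: +31 → Apr 1, 2286 (190 left).
Apr has 30 days: +30 → May 1, 2286 (160 left).
May has 31 days: +31 → Jun 1, 2286 (129 left).
Jun has 30 days: +30 → Jul 1, 2286 (99 left).
Jul has 31 days: +31 → Aug 1, 2286 (68 left).
Aug has 31 days: +31 → Sep 1, 2286 (37 left).
Sep has 30 days: +30 → Oct 1, 2286 (7 left).
+7 → Oct 8, 2286.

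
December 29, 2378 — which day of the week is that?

Doomsday rule: the anchor day for the 2300s is Wednesday. For year 78: 78÷12 = 6 r 6, and 6÷4 = 1, so 6+6+1 = 13.
Wednesday + 13 ≡ Tuesday — that's 2378's doomsday.
In December the doomsday date is Dec 12.
Dec 29 is 17 days after Dec 12; 17 mod 7 = 3, so Tuesday + 3 = Friday.

Friday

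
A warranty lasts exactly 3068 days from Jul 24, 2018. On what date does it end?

December 17, 2026

+365 (one year) → Jul 24, 2019 (2703 left).
+366 (one year; includes Feb 29, 2020) → Jul 24, 2020 (2337 left).
+365 (one year) → Jul 24, 2021 (1972 left).
+365 (one year) → Jul 24, 2022 (1607 left).
+365 (one year) → Jul 24, 2023 (1242 left).
+366 (one year; includes Feb 29, 2024) → Jul 24, 2024 (876 left).
+365 (one year) → Jul 24, 2025 (511 left).
+365 (one year) → Jul 24, 2026 (146 left).
Jul has 31 days: +8 → Aug 1, 2026 (138 left).
Aug has 31 days: +31 → Sep 1, 2026 (107 left).
Sep has 30 days: +30 → Oct 1, 2026 (77 left).
Oct has 31 days: +31 → Nov 1, 2026 (46 left).
Nov has 30 days: +30 → Dec 1, 2026 (16 left).
+16 → Dec 17, 2026.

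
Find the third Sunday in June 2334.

June 1, 2334 is a Friday.
The first Sunday is therefore June 3 (2 days later).
The third Sunday is 3 + 2×7 = June 17.

June 17, 2334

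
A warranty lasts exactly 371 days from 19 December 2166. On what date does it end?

Dec has 31 days: +13 → Jan 1, 2167 (358 left).
Jan has 31 days: +31 → Feb 1, 2167 (327 left).
Feb has 28 days: +28 → Mar 1, 2167 (299 left).
Mar has 31 days: +31 → Apr 1, 2167 (268 left).
Apr has 30 days: +30 → May 1, 2167 (238 left).
May has 31 days: +31 → Jun 1, 2167 (207 left).
Jun has 30 days: +30 → Jul 1, 2167 (177 left).
Jul has 31 days: +31 → Aug 1, 2167 (146 left).
Aug has 31 days: +31 → Sep 1, 2167 (115 left).
Sep has 30 days: +30 → Oct 1, 2167 (85 left).
Oct has 31 days: +31 → Nov 1, 2167 (54 left).
Nov has 30 days: +30 → Dec 1, 2167 (24 left).
+24 → Dec 25, 2167.

December 25, 2167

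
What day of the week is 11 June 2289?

Tuesday

Doomsday rule: the anchor day for the 2200s is Friday. For year 89: 89÷12 = 7 r 5, and 5÷4 = 1, so 7+5+1 = 13.
Friday + 13 ≡ Thursday — that's 2289's doomsday.
In June the doomsday date is Jun 6.
Jun 11 is 5 days after Jun 6; 5 mod 7 = 5, so Thursday + 5 = Tuesday.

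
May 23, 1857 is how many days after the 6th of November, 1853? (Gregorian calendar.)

1294

Nov 6, 1853 → Nov 6, 1854: 365 days.
Nov 6, 1854 → Nov 6, 1855: 365 days.
Nov 6, 1855 → Nov 6, 1856: 366 days (Feb 29, 1856 is in that span).
Nov 6, 1856 → Dec 6, 1856: 30 days (November has 30).
Dec 6, 1856 → Jan 6, 1857: 31 days (December has 31).
Jan 6, 1857 → Feb 6, 1857: 31 days (January has 31).
Feb 6, 1857 → Mar 6, 1857: 28 days (February has 28).
Mar 6, 1857 → Apr 6, 1857: 31 days (March has 31).
Apr 6, 1857 → May 6, 1857: 30 days (April has 30).
May 6, 1857 → May 23, 1857: 17 days.
Total: 1294 days.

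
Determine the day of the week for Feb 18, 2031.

January 1, 2031 is a Wednesday.
Jan 1, 2031 → Feb 1, 2031: 31 days (January has 31).
Feb 1, 2031 → Feb 18, 2031: 17 days.
Total: 48 days.
48 mod 7 = 6, so Wednesday + 6 = Tuesday.

Tuesday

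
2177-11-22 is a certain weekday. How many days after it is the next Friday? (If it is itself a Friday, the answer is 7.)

6

Nov 22, 2177 is a Saturday.
From Saturday to the next Friday is 6 days.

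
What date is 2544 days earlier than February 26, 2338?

March 11, 2331

−365 (one year) → Feb 26, 2337 (2179 left).
−366 (one year; includes Feb 29, 2336) → Feb 26, 2336 (1813 left).
−365 (one year) → Feb 26, 2335 (1448 left).
−365 (one year) → Feb 26, 2334 (1083 left).
−365 (one year) → Feb 26, 2333 (718 left).
−366 (one year; includes Feb 29, 2332) → Feb 26, 2332 (352 left).
−26 → Jan 31, 2332 (end of Jan, 31 days; 326 left).
−31 → Dec 31, 2331 (end of Dec, 31 days; 295 left).
−31 → Nov 30, 2331 (end of Nov, 30 days; 264 left).
−30 → Oct 31, 2331 (end of Oct, 31 days; 234 left).
−31 → Sep 30, 2331 (end of Sep, 30 days; 203 left).
−30 → Aug 31, 2331 (end of Aug, 31 days; 173 left).
−31 → Jul 31, 2331 (end of Jul, 31 days; 142 left).
−31 → Jun 30, 2331 (end of Jun, 30 days; 111 left).
−30 → May 31, 2331 (end of May, 31 days; 81 left).
−31 → Apr 30, 2331 (end of Apr, 30 days; 50 left).
−30 → Mar 31, 2331 (end of Mar, 31 days; 20 left).
−20 → Mar 11, 2331.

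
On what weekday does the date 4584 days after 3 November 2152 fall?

Nov 3, 2152 is a Friday.
4584 mod 7 = 6, so 4584 days after a Friday is Friday + 6 = Thursday.

Thursday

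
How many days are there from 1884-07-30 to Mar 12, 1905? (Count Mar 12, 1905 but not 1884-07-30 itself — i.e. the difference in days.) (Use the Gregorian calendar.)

7529

Jul 30, 1884 → Jul 30, 1885: 365 days.
Jul 30, 1885 → Jul 30, 1886: 365 days.
Jul 30, 1886 → Jul 30, 1887: 365 days.
Jul 30, 1887 → Jul 30, 1888: 366 days (Feb 29, 1888 is in that span).
Jul 30, 1888 → Jul 30, 1889: 365 days.
Jul 30, 1889 → Jul 30, 1890: 365 days.
Jul 30, 1890 → Jul 30, 1891: 365 days.
Jul 30, 1891 → Jul 30, 1892: 366 days (Feb 29, 1892 is in that span).
Jul 30, 1892 → Jul 30, 1893: 365 days.
Jul 30, 1893 → Jul 30, 1894: 365 days.
Jul 30, 1894 → Jul 30, 1895: 365 days.
Jul 30, 1895 → Jul 30, 1896: 366 days (Feb 29, 1896 is in that span).
Jul 30, 1896 → Jul 30, 1897: 365 days.
Jul 30, 1897 → Jul 30, 1898: 365 days.
Jul 30, 1898 → Jul 30, 1899: 365 days.
Jul 30, 1899 → Jul 30, 1900: 365 days.
Jul 30, 1900 → Jul 30, 1901: 365 days.
Jul 30, 1901 → Jul 30, 1902: 365 days.
Jul 30, 1902 → Jul 30, 1903: 365 days.
Jul 30, 1903 → Jul 30, 1904: 366 days (Feb 29, 1904 is in that span).
Jul 30, 1904 → Aug 30, 1904: 31 days (July has 31).
Aug 30, 1904 → Sep 30, 1904: 31 days (August has 31).
Sep 30, 1904 → Oct 30, 1904: 30 days (September has 30).
Oct 30, 1904 → Nov 30, 1904: 31 days (October has 31).
Nov 30, 1904 → Dec 30, 1904: 30 days (November has 30).
Dec 30, 1904 → Jan 30, 1905: 31 days (December has 31).
Jan 30, 1905 → Feb 28, 1905: 29 days (January has 31).
Feb 28, 1905 → Mar 12, 1905: 12 days.
Total: 7529 days.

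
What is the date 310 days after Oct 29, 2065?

September 4, 2066

Oct has 31 days: +3 → Nov 1, 2065 (307 left).
Nov has 30 days: +30 → Dec 1, 2065 (277 left).
Dec has 31 days: +31 → Jan 1, 2066 (246 left).
Jan has 31 days: +31 → Feb 1, 2066 (215 left).
Feb has 28 days: +28 → Mar 1, 2066 (187 left).
Mar has 31 days: +31 → Apr 1, 2066 (156 left).
Apr has 30 days: +30 → May 1, 2066 (126 left).
May has 31 days: +31 → Jun 1, 2066 (95 left).
Jun has 30 days: +30 → Jul 1, 2066 (65 left).
Jul has 31 days: +31 → Aug 1, 2066 (34 left).
Aug has 31 days: +31 → Sep 1, 2066 (3 left).
+3 → Sep 4, 2066.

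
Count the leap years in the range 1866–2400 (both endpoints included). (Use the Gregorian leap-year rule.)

130

Multiples of 4 in [1866,2400]: 134.
Of those, multiples of 100: 6 (not leap unless ÷400).
Multiples of 400: 2.
Leap years = 134 − 6 + 2 = 130.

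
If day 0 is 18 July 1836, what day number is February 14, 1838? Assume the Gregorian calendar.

576

Jul 18, 1836 → Jul 18, 1837: 365 days.
Jul 18, 1837 → Aug 18, 1837: 31 days (July has 31).
Aug 18, 1837 → Sep 18, 1837: 31 days (August has 31).
Sep 18, 1837 → Oct 18, 1837: 30 days (September has 30).
Oct 18, 1837 → Nov 18, 1837: 31 days (October has 31).
Nov 18, 1837 → Dec 18, 1837: 30 days (November has 30).
Dec 18, 1837 → Jan 18, 1838: 31 days (December has 31).
Jan 18, 1838 → Feb 14, 1838: 27 days.
Total: 576 days.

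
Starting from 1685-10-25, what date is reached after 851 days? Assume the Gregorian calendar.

+365 (one year) → Oct 25, 1686 (486 left).
+365 (one year) → Oct 25, 1687 (121 left).
Oct has 31 days: +7 → Nov 1, 1687 (114 left).
Nov has 30 days: +30 → Dec 1, 1687 (84 left).
Dec has 31 days: +31 → Jan 1, 1688 (53 left).
Jan has 31 days: +31 → Feb 1, 1688 (22 left).
+22 → Feb 23, 1688.

February 23, 1688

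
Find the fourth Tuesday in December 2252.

December 1, 2252 is a Wednesday.
The first Tuesday is therefore December 7 (6 days later).
The fourth Tuesday is 7 + 3×7 = December 28.

December 28, 2252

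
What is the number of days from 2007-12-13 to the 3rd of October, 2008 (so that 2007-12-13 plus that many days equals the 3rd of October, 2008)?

295

Dec 13, 2007 → Jan 13, 2008: 31 days (December has 31).
Jan 13, 2008 → Feb 13, 2008: 31 days (January has 31).
Feb 13, 2008 → Mar 13, 2008: 29 days (February has 29).
Mar 13, 2008 → Apr 13, 2008: 31 days (March has 31).
Apr 13, 2008 → May 13, 2008: 30 days (April has 30).
May 13, 2008 → Jun 13, 2008: 31 days (May has 31).
Jun 13, 2008 → Jul 13, 2008: 30 days (June has 30).
Jul 13, 2008 → Aug 13, 2008: 31 days (July has 31).
Aug 13, 2008 → Sep 13, 2008: 31 days (August has 31).
Sep 13, 2008 → Oct 3, 2008: 20 days.
Total: 295 days.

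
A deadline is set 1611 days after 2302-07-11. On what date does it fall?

December 8, 2306

+365 (one year) → Jul 11, 2303 (1246 left).
+366 (one year; includes Feb 29, 2304) → Jul 11, 2304 (880 left).
+365 (one year) → Jul 11, 2305 (515 left).
+365 (one year) → Jul 11, 2306 (150 left).
Jul has 31 days: +21 → Aug 1, 2306 (129 left).
Aug has 31 days: +31 → Sep 1, 2306 (98 left).
Sep has 30 days: +30 → Oct 1, 2306 (68 left).
Oct has 31 days: +31 → Nov 1, 2306 (37 left).
Nov has 30 days: +30 → Dec 1, 2306 (7 left).
+7 → Dec 8, 2306.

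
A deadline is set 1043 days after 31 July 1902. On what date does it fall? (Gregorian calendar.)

June 8, 1905

+365 (one year) → Jul 31, 1903 (678 left).
+366 (one year; includes Feb 29, 1904) → Jul 31, 1904 (312 left).
Jul has 31 days: +1 → Aug 1, 1904 (311 left).
Aug has 31 days: +31 → Sep 1, 1904 (280 left).
Sep has 30 days: +30 → Oct 1, 1904 (250 left).
Oct has 31 days: +31 → Nov 1, 1904 (219 left).
Nov has 30 days: +30 → Dec 1, 1904 (189 left).
Dec has 31 days: +31 → Jan 1, 1905 (158 left).
Jan has 31 days: +31 → Feb 1, 1905 (127 left).
Feb has 28 days: +28 → Mar 1, 1905 (99 left).
Mar has 31 days: +31 → Apr 1, 1905 (68 left).
Apr has 30 days: +30 → May 1, 1905 (38 left).
May has 31 days: +31 → Jun 1, 1905 (7 left).
+7 → Jun 8, 1905.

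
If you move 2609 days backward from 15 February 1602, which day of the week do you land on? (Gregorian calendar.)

First find the weekday of Feb 15, 1602. Doomsday rule: the anchor day for the 1600s is Tuesday. For year 02: 2÷12 = 0 r 2, and 2÷4 = 0, so 0+2+0 = 2.
Tuesday + 2 ≡ Thursday — that's 1602's doomsday.
In February the doomsday date is Feb 28 (1602 is not a leap year).
Feb 15 is 13 days before Feb 28; 13 mod 7 = 6, so Thursday − 6 = Friday.
2609 mod 7 = 5, so 2609 days before a Friday is Friday − 5 = Sunday.

Sunday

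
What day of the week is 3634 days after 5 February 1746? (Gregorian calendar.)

Feb 5, 1746 is a Saturday.
3634 mod 7 = 1, so 3634 days after a Saturday is Saturday + 1 = Sunday.

Sunday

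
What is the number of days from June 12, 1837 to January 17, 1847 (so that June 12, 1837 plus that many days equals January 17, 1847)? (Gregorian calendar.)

3506

Jun 12, 1837 → Jun 12, 1838: 365 days.
Jun 12, 1838 → Jun 12, 1839: 365 days.
Jun 12, 1839 → Jun 12, 1840: 366 days (Feb 29, 1840 is in that span).
Jun 12, 1840 → Jun 12, 1841: 365 days.
Jun 12, 1841 → Jun 12, 1842: 365 days.
Jun 12, 1842 → Jun 12, 1843: 365 days.
Jun 12, 1843 → Jun 12, 1844: 366 days (Feb 29, 1844 is in that span).
Jun 12, 1844 → Jun 12, 1845: 365 days.
Jun 12, 1845 → Jun 12, 1846: 365 days.
Jun 12, 1846 → Jul 12, 1846: 30 days (June has 30).
Jul 12, 1846 → Aug 12, 1846: 31 days (July has 31).
Aug 12, 1846 → Sep 12, 1846: 31 days (August has 31).
Sep 12, 1846 → Oct 12, 1846: 30 days (September has 30).
Oct 12, 1846 → Nov 12, 1846: 31 days (October has 31).
Nov 12, 1846 → Dec 12, 1846: 30 days (November has 30).
Dec 12, 1846 → Jan 12, 1847: 31 days (December has 31).
Jan 12, 1847 → Jan 17, 1847: 5 days.
Total: 3506 days.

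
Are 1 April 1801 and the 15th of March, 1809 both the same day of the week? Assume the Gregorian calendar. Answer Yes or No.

From Apr 1, 1801 to Mar 15, 1809 is 2905 days.
2905 mod 7 = 0, so they are the same weekday.
(Apr 1, 1801 is a Wednesday; Mar 15, 1809 is a Wednesday.)

Yes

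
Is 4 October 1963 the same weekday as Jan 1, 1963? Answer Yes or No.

From Jan 1, 1963 to Oct 4, 1963 is 276 days.
276 mod 7 = 3, so they are different weekdays.
(Jan 1, 1963 is a Tuesday; Oct 4, 1963 is a Friday.)

No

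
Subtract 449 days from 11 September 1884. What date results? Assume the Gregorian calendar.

−366 (one year; includes Feb 29, 1884) → Sep 11, 1883 (83 left).
−11 → Aug 31, 1883 (end of Aug, 31 days; 72 left).
−31 → Jul 31, 1883 (end of Jul, 31 days; 41 left).
−31 → Jun 30, 1883 (end of Jun, 30 days; 10 left).
−10 → Jun 20, 1883.

June 20, 1883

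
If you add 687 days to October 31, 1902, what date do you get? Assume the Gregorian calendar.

September 17, 1904

+365 (one year) → Oct 31, 1903 (322 left).
Oct has 31 days: +1 → Nov 1, 1903 (321 left).
Nov has 30 days: +30 → Dec 1, 1903 (291 left).
Dec has 31 days: +31 → Jan 1, 1904 (260 left).
Jan has 31 days: +31 → Feb 1, 1904 (229 left).
Feb has 29 days: +29 → Mar 1, 1904 (200 left).
Mar has 31 days: +31 → Apr 1, 1904 (169 left).
Apr has 30 days: +30 → May 1, 1904 (139 left).
May has 31 days: +31 → Jun 1, 1904 (108 left).
Jun has 30 days: +30 → Jul 1, 1904 (78 left).
Jul has 31 days: +31 → Aug 1, 1904 (47 left).
Aug has 31 days: +31 → Sep 1, 1904 (16 left).
+16 → Sep 17, 1904.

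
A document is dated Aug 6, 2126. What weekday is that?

Doomsday rule: the anchor day for the 2100s is Sunday. For year 26: 26÷12 = 2 r 2, and 2÷4 = 0, so 2+2+0 = 4.
Sunday + 4 ≡ Thursday — that's 2126's doomsday.
In August the doomsday date is Aug 8.
Aug 6 is 2 days before Aug 8; 2 mod 7 = 2, so Thursday − 2 = Tuesday.

Tuesday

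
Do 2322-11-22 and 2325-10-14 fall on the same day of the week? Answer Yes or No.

From Nov 22, 2322 to Oct 14, 2325 is 1057 days.
1057 mod 7 = 0, so they are the same weekday.
(Nov 22, 2322 is a Wednesday; Oct 14, 2325 is a Wednesday.)

Yes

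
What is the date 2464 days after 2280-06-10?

March 10, 2287

+365 (one year) → Jun 10, 2281 (2099 left).
+365 (one year) → Jun 10, 2282 (1734 left).
+365 (one year) → Jun 10, 2283 (1369 left).
+366 (one year; includes Feb 29, 2284) → Jun 10, 2284 (1003 left).
+365 (one year) → Jun 10, 2285 (638 left).
+365 (one year) → Jun 10, 2286 (273 left).
Jun has 30 days: +21 → Jul 1, 2286 (252 left).
Jul has 31 days: +31 → Aug 1, 2286 (221 left).
Aug has 31 days: +31 → Sep 1, 2286 (190 left).
Sep has 30 days: +30 → Oct 1, 2286 (160 left).
Oct has 31 days: +31 → Nov 1, 2286 (129 left).
Nov has 30 days: +30 → Dec 1, 2286 (99 left).
Dec has 31 days: +31 → Jan 1, 2287 (68 left).
Jan has 31 days: +31 → Feb 1, 2287 (37 left).
Feb has 28 days: +28 → Mar 1, 2287 (9 left).
+9 → Mar 10, 2287.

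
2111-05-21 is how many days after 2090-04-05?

Apr 5, 2090 → Apr 5, 2091: 365 days.
Apr 5, 2091 → Apr 5, 2092: 366 days (Feb 29, 2092 is in that span).
Apr 5, 2092 → Apr 5, 2093: 365 days.
Apr 5, 2093 → Apr 5, 2094: 365 days.
Apr 5, 2094 → Apr 5, 2095: 365 days.
Apr 5, 2095 → Apr 5, 2096: 366 days (Feb 29, 2096 is in that span).
Apr 5, 2096 → Apr 5, 2097: 365 days.
Apr 5, 2097 → Apr 5, 2098: 365 days.
Apr 5, 2098 → Apr 5, 2099: 365 days.
Apr 5, 2099 → Apr 5, 2100: 365 days.
Apr 5, 2100 → Apr 5, 2101: 365 days.
Apr 5, 2101 → Apr 5, 2102: 365 days.
Apr 5, 2102 → Apr 5, 2103: 365 days.
Apr 5, 2103 → Apr 5, 2104: 366 days (Feb 29, 2104 is in that span).
Apr 5, 2104 → Apr 5, 2105: 365 days.
Apr 5, 2105 → Apr 5, 2106: 365 days.
Apr 5, 2106 → Apr 5, 2107: 365 days.
Apr 5, 2107 → Apr 5, 2108: 366 days (Feb 29, 2108 is in that span).
Apr 5, 2108 → Apr 5, 2109: 365 days.
Apr 5, 2109 → Apr 5, 2110: 365 days.
Apr 5, 2110 → Apr 5, 2111: 365 days.
Apr 5, 2111 → May 5, 2111: 30 days (April has 30).
May 5, 2111 → May 21, 2111: 16 days.
Total: 7715 days.

7715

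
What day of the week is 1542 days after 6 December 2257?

First find the weekday of Dec 6, 2257. Doomsday rule: the anchor day for the 2200s is Friday. For year 57: 57÷12 = 4 r 9, and 9÷4 = 2, so 4+9+2 = 15.
Friday + 15 ≡ Saturday — that's 2257's doomsday.
In December the doomsday date is Dec 12.
Dec 6 is 6 days before Dec 12; 6 mod 7 = 6, so Saturday − 6 = Sunday.
1542 mod 7 = 2, so 1542 days after a Sunday is Sunday + 2 = Tuesday.

Tuesday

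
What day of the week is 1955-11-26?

Doomsday rule: the anchor day for the 1900s is Wednesday. For year 55: 55÷12 = 4 r 7, and 7÷4 = 1, so 4+7+1 = 12.
Wednesday + 12 ≡ Monday — that's 1955's doomsday.
In November the doomsday date is Nov 7.
Nov 26 is 19 days after Nov 7; 19 mod 7 = 5, so Monday + 5 = Saturday.

Saturday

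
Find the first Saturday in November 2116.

November 1, 2116 is a Sunday.
The first Saturday is therefore November 7 (6 days later).

November 7, 2116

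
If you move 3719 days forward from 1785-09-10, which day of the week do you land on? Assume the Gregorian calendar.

First find the weekday of Sep 10, 1785. Doomsday rule: the anchor day for the 1700s is Sunday. For year 85: 85÷12 = 7 r 1, and 1÷4 = 0, so 7+1+0 = 8.
Sunday + 8 ≡ Monday — that's 1785's doomsday.
In September the doomsday date is Sep 5.
Sep 10 is 5 days after Sep 5; 5 mod 7 = 5, so Monday + 5 = Saturday.
3719 mod 7 = 2, so 3719 days after a Saturday is Saturday + 2 = Monday.

Monday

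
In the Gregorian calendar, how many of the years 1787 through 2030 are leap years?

Multiples of 4 in [1787,2030]: 61.
Of those, multiples of 100: 3 (not leap unless ÷400).
Multiples of 400: 1.
Leap years = 61 − 3 + 1 = 59.

59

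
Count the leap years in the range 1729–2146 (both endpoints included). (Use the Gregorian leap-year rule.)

101

Multiples of 4 in [1729,2146]: 104.
Of those, multiples of 100: 4 (not leap unless ÷400).
Multiples of 400: 1.
Leap years = 104 − 4 + 1 = 101.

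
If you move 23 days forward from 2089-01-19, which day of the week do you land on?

Jan 19, 2089 is a Wednesday.
23 mod 7 = 2, so 23 days after a Wednesday is Wednesday + 2 = Friday.

Friday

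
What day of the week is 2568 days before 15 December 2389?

Saturday

Dec 15, 2389 is a Friday.
2568 mod 7 = 6, so 2568 days before a Friday is Friday − 6 = Saturday.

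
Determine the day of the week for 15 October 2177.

Doomsday rule: the anchor day for the 2100s is Sunday. For year 77: 77÷12 = 6 r 5, and 5÷4 = 1, so 6+5+1 = 12.
Sunday + 12 ≡ Friday — that's 2177's doomsday.
In October the doomsday date is Oct 10.
Oct 15 is 5 days after Oct 10; 5 mod 7 = 5, so Friday + 5 = Wednesday.

Wednesday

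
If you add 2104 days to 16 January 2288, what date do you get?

October 20, 2293

+366 (one year; includes Feb 29, 2288) → Jan 16, 2289 (1738 left).
+365 (one year) → Jan 16, 2290 (1373 left).
+365 (one year) → Jan 16, 2291 (1008 left).
+365 (one year) → Jan 16, 2292 (643 left).
+366 (one year; includes Feb 29, 2292) → Jan 16, 2293 (277 left).
Jan has 31 days: +16 → Feb 1, 2293 (261 left).
Feb has 28 days: +28 → Mar 1, 2293 (233 left).
Mar has 31 days: +31 → Apr 1, 2293 (202 left).
Apr has 30 days: +30 → May 1, 2293 (172 left).
May has 31 days: +31 → Jun 1, 2293 (141 left).
Jun has 30 days: +30 → Jul 1, 2293 (111 left).
Jul has 31 days: +31 → Aug 1, 2293 (80 left).
Aug has 31 days: +31 → Sep 1, 2293 (49 left).
Sep has 30 days: +30 → Oct 1, 2293 (19 left).
+19 → Oct 20, 2293.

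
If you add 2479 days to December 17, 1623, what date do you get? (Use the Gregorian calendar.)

+366 (one year; includes Feb 29, 1624) → Dec 17, 1624 (2113 left).
+365 (one year) → Dec 17, 1625 (1748 left).
+365 (one year) → Dec 17, 1626 (1383 left).
+365 (one year) → Dec 17, 1627 (1018 left).
+366 (one year; includes Feb 29, 1628) → Dec 17, 1628 (652 left).
+365 (one year) → Dec 17, 1629 (287 left).
Dec has 31 days: +15 → Jan 1, 1630 (272 left).
Jan has 31 days: +31 → Feb 1, 1630 (241 left).
Feb has 28 days: +28 → Mar 1, 1630 (213 left).
Mar has 31 days: +31 → Apr 1, 1630 (182 left).
Apr has 30 days: +30 → May 1, 1630 (152 left).
May has 31 days: +31 → Jun 1, 1630 (121 left).
Jun has 30 days: +30 → Jul 1, 1630 (91 left).
Jul has 31 days: +31 → Aug 1, 1630 (60 left).
Aug has 31 days: +31 → Sep 1, 1630 (29 left).
+29 → Sep 30, 1630.

September 30, 1630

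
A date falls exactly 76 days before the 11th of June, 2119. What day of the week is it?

Monday

First find the weekday of Jun 11, 2119. Doomsday rule: the anchor day for the 2100s is Sunday. For year 19: 19÷12 = 1 r 7, and 7÷4 = 1, so 1+7+1 = 9.
Sunday + 9 ≡ Tuesday — that's 2119's doomsday.
In June the doomsday date is Jun 6.
Jun 11 is 5 days after Jun 6; 5 mod 7 = 5, so Tuesday + 5 = Sunday.
76 mod 7 = 6, so 76 days before a Sunday is Sunday − 6 = Monday.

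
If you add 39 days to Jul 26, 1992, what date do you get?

Jul has 31 days: +6 → Aug 1, 1992 (33 left).
Aug has 31 days: +31 → Sep 1, 1992 (2 left).
+2 → Sep 3, 1992.

September 3, 1992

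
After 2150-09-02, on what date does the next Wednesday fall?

Sep 2, 2150 is a Wednesday.
From Wednesday to the next Wednesday is 7 days.
Sep 2, 2150 + 7 = Sep 9, 2150.

September 9, 2150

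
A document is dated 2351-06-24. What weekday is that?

Sunday

Doomsday rule: the anchor day for the 2300s is Wednesday. For year 51: 51÷12 = 4 r 3, and 3÷4 = 0, so 4+3+0 = 7.
Wednesday + 7 ≡ Wednesday — that's 2351's doomsday.
In June the doomsday date is Jun 6.
Jun 24 is 18 days after Jun 6; 18 mod 7 = 4, so Wednesday + 4 = Sunday.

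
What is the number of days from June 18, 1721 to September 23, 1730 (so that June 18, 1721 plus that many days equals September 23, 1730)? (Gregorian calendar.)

Jun 18, 1721 → Jun 18, 1722: 365 days.
Jun 18, 1722 → Jun 18, 1723: 365 days.
Jun 18, 1723 → Jun 18, 1724: 366 days (Feb 29, 1724 is in that span).
Jun 18, 1724 → Jun 18, 1725: 365 days.
Jun 18, 1725 → Jun 18, 1726: 365 days.
Jun 18, 1726 → Jun 18, 1727: 365 days.
Jun 18, 1727 → Jun 18, 1728: 366 days (Feb 29, 1728 is in that span).
Jun 18, 1728 → Jun 18, 1729: 365 days.
Jun 18, 1729 → Jun 18, 1730: 365 days.
Jun 18, 1730 → Jul 18, 1730: 30 days (June has 30).
Jul 18, 1730 → Aug 18, 1730: 31 days (July has 31).
Aug 18, 1730 → Sep 18, 1730: 31 days (August has 31).
Sep 18, 1730 → Sep 23, 1730: 5 days.
Total: 3384 days.

3384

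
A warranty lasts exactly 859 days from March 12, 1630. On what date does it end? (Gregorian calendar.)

+365 (one year) → Mar 12, 1631 (494 left).
+366 (one year; includes Feb 29, 1632) → Mar 12, 1632 (128 left).
Mar has 31 days: +20 → Apr 1, 1632 (108 left).
Apr has 30 days: +30 → May 1, 1632 (78 left).
May has 31 days: +31 → Jun 1, 1632 (47 left).
Jun has 30 days: +30 → Jul 1, 1632 (17 left).
+17 → Jul 18, 1632.

July 18, 1632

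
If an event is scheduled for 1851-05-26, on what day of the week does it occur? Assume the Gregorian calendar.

Monday

Doomsday rule: the anchor day for the 1800s is Friday. For year 51: 51÷12 = 4 r 3, and 3÷4 = 0, so 4+3+0 = 7.
Friday + 7 ≡ Friday — that's 1851's doomsday.
In May the doomsday date is May 9.
May 26 is 17 days after May 9; 17 mod 7 = 3, so Friday + 3 = Monday.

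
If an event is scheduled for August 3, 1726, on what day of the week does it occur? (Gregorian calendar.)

Saturday

Doomsday rule: the anchor day for the 1700s is Sunday. For year 26: 26÷12 = 2 r 2, and 2÷4 = 0, so 2+2+0 = 4.
Sunday + 4 ≡ Thursday — that's 1726's doomsday.
In August the doomsday date is Aug 8.
Aug 3 is 5 days before Aug 8; 5 mod 7 = 5, so Thursday − 5 = Saturday.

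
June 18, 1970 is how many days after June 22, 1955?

Jun 22, 1955 → Jun 22, 1956: 366 days (Feb 29, 1956 is in that span).
Jun 22, 1956 → Jun 22, 1957: 365 days.
Jun 22, 1957 → Jun 22, 1958: 365 days.
Jun 22, 1958 → Jun 22, 1959: 365 days.
Jun 22, 1959 → Jun 22, 1960: 366 days (Feb 29, 1960 is in that span).
Jun 22, 1960 → Jun 22, 1961: 365 days.
Jun 22, 1961 → Jun 22, 1962: 365 days.
Jun 22, 1962 → Jun 22, 1963: 365 days.
Jun 22, 1963 → Jun 22, 1964: 366 days (Feb 29, 1964 is in that span).
Jun 22, 1964 → Jun 22, 1965: 365 days.
Jun 22, 1965 → Jun 22, 1966: 365 days.
Jun 22, 1966 → Jun 22, 1967: 365 days.
Jun 22, 1967 → Jun 22, 1968: 366 days (Feb 29, 1968 is in that span).
Jun 22, 1968 → Jun 22, 1969: 365 days.
Jun 22, 1969 → Jul 22, 1969: 30 days (June has 30).
Jul 22, 1969 → Aug 22, 1969: 31 days (July has 31).
Aug 22, 1969 → Sep 22, 1969: 31 days (August has 31).
Sep 22, 1969 → Oct 22, 1969: 30 days (September has 30).
Oct 22, 1969 → Nov 22, 1969: 31 days (October has 31).
Nov 22, 1969 → Dec 22, 1969: 30 days (November has 30).
Dec 22, 1969 → Jan 22, 1970: 31 days (December has 31).
Jan 22, 1970 → Feb 22, 1970: 31 days (January has 31).
Feb 22, 1970 → Mar 22, 1970: 28 days (February has 28).
Mar 22, 1970 → Apr 22, 1970: 31 days (March has 31).
Apr 22, 1970 → May 22, 1970: 30 days (April has 30).
May 22, 1970 → Jun 18, 1970: 27 days.
Total: 5475 days.

5475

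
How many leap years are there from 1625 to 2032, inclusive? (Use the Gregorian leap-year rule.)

Multiples of 4 in [1625,2032]: 102.
Of those, multiples of 100: 4 (not leap unless ÷400).
Multiples of 400: 1.
Leap years = 102 − 4 + 1 = 99.

99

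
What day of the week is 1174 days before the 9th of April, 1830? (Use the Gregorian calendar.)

Sunday

First find the weekday of Apr 9, 1830. Doomsday rule: the anchor day for the 1800s is Friday. For year 30: 30÷12 = 2 r 6, and 6÷4 = 1, so 2+6+1 = 9.
Friday + 9 ≡ Sunday — that's 1830's doomsday.
In April the doomsday date is Apr 4.
Apr 9 is 5 days after Apr 4; 5 mod 7 = 5, so Sunday + 5 = Friday.
1174 mod 7 = 5, so 1174 days before a Friday is Friday − 5 = Sunday.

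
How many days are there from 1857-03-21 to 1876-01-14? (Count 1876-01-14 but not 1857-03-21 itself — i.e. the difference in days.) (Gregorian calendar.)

6873

Mar 21, 1857 → Mar 21, 1858: 365 days.
Mar 21, 1858 → Mar 21, 1859: 365 days.
Mar 21, 1859 → Mar 21, 1860: 366 days (Feb 29, 1860 is in that span).
Mar 21, 1860 → Mar 21, 1861: 365 days.
Mar 21, 1861 → Mar 21, 1862: 365 days.
Mar 21, 1862 → Mar 21, 1863: 365 days.
Mar 21, 1863 → Mar 21, 1864: 366 days (Feb 29, 1864 is in that span).
Mar 21, 1864 → Mar 21, 1865: 365 days.
Mar 21, 1865 → Mar 21, 1866: 365 days.
Mar 21, 1866 → Mar 21, 1867: 365 days.
Mar 21, 1867 → Mar 21, 1868: 366 days (Feb 29, 1868 is in that span).
Mar 21, 1868 → Mar 21, 1869: 365 days.
Mar 21, 1869 → Mar 21, 1870: 365 days.
Mar 21, 1870 → Mar 21, 1871: 365 days.
Mar 21, 1871 → Mar 21, 1872: 366 days (Feb 29, 1872 is in that span).
Mar 21, 1872 → Mar 21, 1873: 365 days.
Mar 21, 1873 → Mar 21, 1874: 365 days.
Mar 21, 1874 → Mar 21, 1875: 365 days.
Mar 21, 1875 → Apr 21, 1875: 31 days (March has 31).
Apr 21, 1875 → May 21, 1875: 30 days (April has 30).
May 21, 1875 → Jun 21, 1875: 31 days (May has 31).
Jun 21, 1875 → Jul 21, 1875: 30 days (June has 30).
Jul 21, 1875 → Aug 21, 1875: 31 days (July has 31).
Aug 21, 1875 → Sep 21, 1875: 31 days (August has 31).
Sep 21, 1875 → Oct 21, 1875: 30 days (September has 30).
Oct 21, 1875 → Nov 21, 1875: 31 days (October has 31).
Nov 21, 1875 → Dec 21, 1875: 30 days (November has 30).
Dec 21, 1875 → Jan 14, 1876: 24 days.
Total: 6873 days.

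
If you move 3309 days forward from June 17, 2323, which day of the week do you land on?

Jun 17, 2323 is a Sunday.
3309 mod 7 = 5, so 3309 days after a Sunday is Sunday + 5 = Friday.

Friday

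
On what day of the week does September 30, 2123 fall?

Doomsday rule: the anchor day for the 2100s is Sunday. For year 23: 23÷12 = 1 r 11, and 11÷4 = 2, so 1+11+2 = 14.
Sunday + 14 ≡ Sunday — that's 2123's doomsday.
In September the doomsday date is Sep 5.
Sep 30 is 25 days after Sep 5; 25 mod 7 = 4, so Sunday + 4 = Thursday.

Thursday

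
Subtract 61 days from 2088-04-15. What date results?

February 14, 2088

−15 → Mar 31, 2088 (end of Mar, 31 days; 46 left).
−31 → Feb 29, 2088 (end of Feb, 29 days; 15 left).
−15 → Feb 14, 2088.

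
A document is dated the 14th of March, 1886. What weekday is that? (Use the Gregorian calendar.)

January 1, 1886 is a Friday.
Jan 1, 1886 → Feb 1, 1886: 31 days (January has 31).
Feb 1, 1886 → Mar 1, 1886: 28 days (February has 28).
Mar 1, 1886 → Mar 14, 1886: 13 days.
Total: 72 days.
72 mod 7 = 2, so Friday + 2 = Sunday.

Sunday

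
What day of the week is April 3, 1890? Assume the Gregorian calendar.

Thursday

January 1, 1890 is a Wednesday.
Jan 1, 1890 → Feb 1, 1890: 31 days (January has 31).
Feb 1, 1890 → Mar 1, 1890: 28 days (February has 28).
Mar 1, 1890 → Apr 1, 1890: 31 days (March has 31).
Apr 1, 1890 → Apr 3, 1890: 2 days.
Total: 92 days.
92 mod 7 = 1, so Wednesday + 1 = Thursday.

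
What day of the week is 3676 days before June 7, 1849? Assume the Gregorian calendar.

Wednesday

First find the weekday of Jun 7, 1849. Doomsday rule: the anchor day for the 1800s is Friday. For year 49: 49÷12 = 4 r 1, and 1÷4 = 0, so 4+1+0 = 5.
Friday + 5 ≡ Wednesday — that's 1849's doomsday.
In June the doomsday date is Jun 6.
Jun 7 is 1 day after Jun 6; 1 mod 7 = 1, so Wednesday + 1 = Thursday.
3676 mod 7 = 1, so 3676 days before a Thursday is Thursday − 1 = Wednesday.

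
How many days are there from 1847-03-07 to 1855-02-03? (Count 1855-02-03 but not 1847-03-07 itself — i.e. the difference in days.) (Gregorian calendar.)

2890

Mar 7, 1847 → Mar 7, 1848: 366 days (Feb 29, 1848 is in that span).
Mar 7, 1848 → Mar 7, 1849: 365 days.
Mar 7, 1849 → Mar 7, 1850: 365 days.
Mar 7, 1850 → Mar 7, 1851: 365 days.
Mar 7, 1851 → Mar 7, 1852: 366 days (Feb 29, 1852 is in that span).
Mar 7, 1852 → Mar 7, 1853: 365 days.
Mar 7, 1853 → Mar 7, 1854: 365 days.
Mar 7, 1854 → Apr 7, 1854: 31 days (March has 31).
Apr 7, 1854 → May 7, 1854: 30 days (April has 30).
May 7, 1854 → Jun 7, 1854: 31 days (May has 31).
Jun 7, 1854 → Jul 7, 1854: 30 days (June has 30).
Jul 7, 1854 → Aug 7, 1854: 31 days (July has 31).
Aug 7, 1854 → Sep 7, 1854: 31 days (August has 31).
Sep 7, 1854 → Oct 7, 1854: 30 days (September has 30).
Oct 7, 1854 → Nov 7, 1854: 31 days (October has 31).
Nov 7, 1854 → Dec 7, 1854: 30 days (November has 30).
Dec 7, 1854 → Jan 7, 1855: 31 days (December has 31).
Jan 7, 1855 → Feb 3, 1855: 27 days.
Total: 2890 days.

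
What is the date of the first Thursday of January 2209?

January 5, 2209

January 1, 2209 is a Sunday.
The first Thursday is therefore January 5 (4 days later).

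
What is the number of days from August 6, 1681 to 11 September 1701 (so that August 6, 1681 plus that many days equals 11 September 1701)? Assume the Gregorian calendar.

Aug 6, 1681 → Aug 6, 1682: 365 days.
Aug 6, 1682 → Aug 6, 1683: 365 days.
Aug 6, 1683 → Aug 6, 1684: 366 days (Feb 29, 1684 is in that span).
Aug 6, 1684 → Aug 6, 1685: 365 days.
Aug 6, 1685 → Aug 6, 1686: 365 days.
Aug 6, 1686 → Aug 6, 1687: 365 days.
Aug 6, 1687 → Aug 6, 1688: 366 days (Feb 29, 1688 is in that span).
Aug 6, 1688 → Aug 6, 1689: 365 days.
Aug 6, 1689 → Aug 6, 1690: 365 days.
Aug 6, 1690 → Aug 6, 1691: 365 days.
Aug 6, 1691 → Aug 6, 1692: 366 days (Feb 29, 1692 is in that span).
Aug 6, 1692 → Aug 6, 1693: 365 days.
Aug 6, 1693 → Aug 6, 1694: 365 days.
Aug 6, 1694 → Aug 6, 1695: 365 days.
Aug 6, 1695 → Aug 6, 1696: 366 days (Feb 29, 1696 is in that span).
Aug 6, 1696 → Aug 6, 1697: 365 days.
Aug 6, 1697 → Aug 6, 1698: 365 days.
Aug 6, 1698 → Aug 6, 1699: 365 days.
Aug 6, 1699 → Aug 6, 1700: 365 days.
Aug 6, 1700 → Aug 6, 1701: 365 days.
Aug 6, 1701 → Sep 6, 1701: 31 days (August has 31).
Sep 6, 1701 → Sep 11, 1701: 5 days.
Total: 7340 days.

7340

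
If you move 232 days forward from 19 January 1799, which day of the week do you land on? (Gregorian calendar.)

Sunday

Jan 19, 1799 is a Saturday.
232 mod 7 = 1, so 232 days after a Saturday is Saturday + 1 = Sunday.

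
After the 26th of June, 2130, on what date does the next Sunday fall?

Jun 26, 2130 is a Monday.
From Monday to the next Sunday is 6 days.
Jun 26, 2130 + 6 = Jul 2, 2130.

July 2, 2130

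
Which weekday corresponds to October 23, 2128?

Saturday

Doomsday rule: the anchor day for the 2100s is Sunday. For year 28: 28÷12 = 2 r 4, and 4÷4 = 1, so 2+4+1 = 7.
Sunday + 7 ≡ Sunday — that's 2128's doomsday.
In October the doomsday date is Oct 10.
Oct 23 is 13 days after Oct 10; 13 mod 7 = 6, so Sunday + 6 = Saturday.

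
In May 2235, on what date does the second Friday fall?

May 8, 2235

May 1, 2235 is a Friday.
The first Friday is therefore May 1 (same day).
The second Friday is 1 + 1×7 = May 8.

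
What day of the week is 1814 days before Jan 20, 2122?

Jan 20, 2122 is a Tuesday.
1814 mod 7 = 1, so 1814 days before a Tuesday is Tuesday − 1 = Monday.

Monday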